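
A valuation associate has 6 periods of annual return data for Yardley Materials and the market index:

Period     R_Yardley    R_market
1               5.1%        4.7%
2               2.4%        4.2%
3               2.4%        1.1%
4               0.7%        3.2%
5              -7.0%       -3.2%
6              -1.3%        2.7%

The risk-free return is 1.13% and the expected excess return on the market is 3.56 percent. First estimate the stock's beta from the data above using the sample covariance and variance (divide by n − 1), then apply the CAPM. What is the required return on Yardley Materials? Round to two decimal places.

Mean R_i = (5.1 + 2.4 + 2.4 + 0.7 − 7.0 − 1.3) / 6 = 0.3833%
Mean R_m = (4.7 + 4.2 + 1.1 + 3.2 − 3.2 + 2.7) / 6 = 2.1167%
Σ(R_i − R̄_i)(R_m − R̄_m) = 52.9517  ⇒  Cov = 52.9517 / 5 = 10.5903
Σ(R_m − R̄_m)² = 41.8283  ⇒  Var(R_m) = 41.8283 / 5 = 8.3657
β = Cov / Var(R_m) = 10.5903 / 8.3657 = 1.2659
E(R) = R_f + β × MRP = 1.13% + 1.2659 × 3.56% = 5.64%

5.64%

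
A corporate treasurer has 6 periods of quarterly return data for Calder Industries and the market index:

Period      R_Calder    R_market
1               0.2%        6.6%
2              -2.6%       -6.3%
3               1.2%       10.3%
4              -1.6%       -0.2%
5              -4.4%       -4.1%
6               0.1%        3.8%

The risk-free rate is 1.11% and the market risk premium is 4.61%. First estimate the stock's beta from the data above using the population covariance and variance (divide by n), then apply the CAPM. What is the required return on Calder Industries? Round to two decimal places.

Mean R_i = (0.2 − 2.6 + 1.2 − 1.6 − 4.4 + 0.1) / 6 = -1.1833%
Mean R_m = (6.6 − 6.3 + 10.3 − 0.2 − 4.1 + 3.8) / 6 = 1.6833%
Σ(R_i − R̄_i)(R_m − R̄_m) = 60.7517  ⇒  Cov = 60.7517 / 6 = 10.1253
Σ(R_m − R̄_m)² = 203.6283  ⇒  Var(R_m) = 203.6283 / 6 = 33.9381
β = Cov / Var(R_m) = 10.1253 / 33.9381 = 0.2983
E(R) = R_f + β × MRP = 1.11% + 0.2983 × 4.61% = 2.49%

2.49%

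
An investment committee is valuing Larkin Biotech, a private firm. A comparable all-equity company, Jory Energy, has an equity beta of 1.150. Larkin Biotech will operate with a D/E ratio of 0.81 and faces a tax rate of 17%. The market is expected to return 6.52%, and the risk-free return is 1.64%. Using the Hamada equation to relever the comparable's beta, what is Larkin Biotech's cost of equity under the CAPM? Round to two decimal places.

11.02%

β_L = β_U × [1 + (1 − t)(D/E)] = 1.150 × [1 + (1 − 0.17) × 0.81]
    = 1.150 × [1 + 0.83 × 0.81] = 1.150 × 1.6723 = 1.9231
MRP = 6.52% − 1.64% = 4.88%
E(R) = R_f + β_L × MRP = 1.64% + 1.9231 × 4.88% = 11.02%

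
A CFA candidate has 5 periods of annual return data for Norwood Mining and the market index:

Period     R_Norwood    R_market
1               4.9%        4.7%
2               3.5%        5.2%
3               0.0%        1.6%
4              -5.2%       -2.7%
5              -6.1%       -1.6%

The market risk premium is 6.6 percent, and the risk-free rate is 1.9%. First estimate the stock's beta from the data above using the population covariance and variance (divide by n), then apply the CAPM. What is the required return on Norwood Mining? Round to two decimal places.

10.83%

Mean R_i = (4.9 + 3.5 + 0.0 − 5.2 − 6.1) / 5 = -0.5800%
Mean R_m = (4.7 + 5.2 + 1.6 − 2.7 − 1.6) / 5 = 1.4400%
Σ(R_i − R̄_i)(R_m − R̄_m) = 69.2060  ⇒  Cov = 69.2060 / 5 = 13.8412
Σ(R_m − R̄_m)² = 51.1720  ⇒  Var(R_m) = 51.1720 / 5 = 10.2344
β = Cov / Var(R_m) = 13.8412 / 10.2344 = 1.3524
E(R) = R_f + β × MRP = 1.9% + 1.3524 × 6.6% = 10.83%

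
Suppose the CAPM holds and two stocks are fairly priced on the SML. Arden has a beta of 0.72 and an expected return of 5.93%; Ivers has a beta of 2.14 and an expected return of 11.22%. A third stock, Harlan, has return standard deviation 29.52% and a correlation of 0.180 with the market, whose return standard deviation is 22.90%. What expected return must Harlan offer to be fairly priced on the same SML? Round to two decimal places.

4.11%

MRP = (11.22% − 5.93%) / (2.14 − 0.72) = 3.7254%
R_f = 5.93% − 0.72 × 3.7254% = 3.2477%
β_Harlan = ρ·σ_i/σ_m = 0.180 × 29.52 / 22.90 = 0.2320
E(R_Harlan) = R_f + β × MRP = 3.2477% + 0.2320 × 3.7254% = 4.11%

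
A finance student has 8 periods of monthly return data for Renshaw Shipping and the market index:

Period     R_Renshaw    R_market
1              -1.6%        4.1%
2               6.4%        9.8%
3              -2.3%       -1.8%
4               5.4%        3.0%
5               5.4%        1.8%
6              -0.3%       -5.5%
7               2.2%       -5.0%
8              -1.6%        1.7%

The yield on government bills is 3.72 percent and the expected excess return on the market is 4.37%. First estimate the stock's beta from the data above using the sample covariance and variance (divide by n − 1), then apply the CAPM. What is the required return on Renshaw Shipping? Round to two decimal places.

5.20%

Mean R_i = (-1.6 + 6.4 − 2.3 + 5.4 + 5.4 − 0.3 + 2.2 − 1.6) / 8 = 1.7000%
Mean R_m = (4.1 + 9.8 − 1.8 + 3.0 + 1.8 − 5.5 − 5.0 + 1.7) / 8 = 1.0125%
Σ(R_i − R̄_i)(R_m − R̄_m) = 60.3800  ⇒  Cov = 60.3800 / 7 = 8.6257
Σ(R_m − R̄_m)² = 178.2688  ⇒  Var(R_m) = 178.2688 / 7 = 25.4670
β = Cov / Var(R_m) = 8.6257 / 25.4670 = 0.3387
E(R) = R_f + β × MRP = 3.72% + 0.3387 × 4.37% = 5.20%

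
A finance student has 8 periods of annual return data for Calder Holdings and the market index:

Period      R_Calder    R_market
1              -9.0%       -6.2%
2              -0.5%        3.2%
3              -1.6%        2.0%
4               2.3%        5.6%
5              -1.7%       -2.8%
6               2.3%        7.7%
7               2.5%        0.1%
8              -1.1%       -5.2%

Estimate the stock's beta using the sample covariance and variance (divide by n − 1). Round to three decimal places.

Mean R_i = (-9.0 − 0.5 − 1.6 + 2.3 − 1.7 + 2.3 + 2.5 − 1.1) / 8 = -0.8500%
Mean R_m = (-6.2 + 3.2 + 2.0 + 5.6 − 2.8 + 7.7 + 0.1 − 5.2) / 8 = 0.5500%
Σ(R_i − R̄_i)(R_m − R̄_m) = 96.0600  ⇒  Cov = 96.0600 / 7 = 13.7229
Σ(R_m − R̄_m)² = 175.8000  ⇒  Var(R_m) = 175.8000 / 7 = 25.1143
β = Cov / Var(R_m) = 13.7229 / 25.1143 = 0.5464

0.546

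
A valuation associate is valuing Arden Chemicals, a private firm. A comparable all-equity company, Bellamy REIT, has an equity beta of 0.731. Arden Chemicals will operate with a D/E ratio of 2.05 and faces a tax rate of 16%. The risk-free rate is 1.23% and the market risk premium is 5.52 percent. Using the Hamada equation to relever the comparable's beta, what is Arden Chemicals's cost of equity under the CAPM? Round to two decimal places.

β_L = β_U × [1 + (1 − t)(D/E)] = 0.731 × [1 + (1 − 0.16) × 2.05]
    = 0.731 × [1 + 0.84 × 2.05] = 0.731 × 2.7220 = 1.9898
E(R) = R_f + β_L × MRP = 1.23% + 1.9898 × 5.52% = 12.21%

12.21%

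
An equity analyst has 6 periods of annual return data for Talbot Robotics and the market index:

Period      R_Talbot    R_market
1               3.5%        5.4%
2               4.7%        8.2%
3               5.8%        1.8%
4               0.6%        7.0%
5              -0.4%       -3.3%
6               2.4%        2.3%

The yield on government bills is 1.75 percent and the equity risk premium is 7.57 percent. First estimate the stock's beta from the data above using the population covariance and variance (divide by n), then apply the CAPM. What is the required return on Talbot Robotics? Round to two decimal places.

Mean R_i = (3.5 + 4.7 + 5.8 + 0.6 − 0.4 + 2.4) / 6 = 2.7667%
Mean R_m = (5.4 + 8.2 + 1.8 + 7.0 − 3.3 + 2.3) / 6 = 3.5667%
Σ(R_i − R̄_i)(R_m − R̄_m) = 19.7133  ⇒  Cov = 19.7133 / 6 = 3.2856
Σ(R_m − R̄_m)² = 88.4933  ⇒  Var(R_m) = 88.4933 / 6 = 14.7489
β = Cov / Var(R_m) = 3.2856 / 14.7489 = 0.2228
E(R) = R_f + β × MRP = 1.75% + 0.2228 × 7.57% = 3.44%

3.44%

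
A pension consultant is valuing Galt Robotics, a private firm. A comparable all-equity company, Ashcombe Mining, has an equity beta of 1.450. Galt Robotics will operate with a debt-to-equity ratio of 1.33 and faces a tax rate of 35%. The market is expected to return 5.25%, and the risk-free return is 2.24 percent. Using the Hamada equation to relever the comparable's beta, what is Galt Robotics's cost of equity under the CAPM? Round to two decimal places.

10.38%

β_L = β_U × [1 + (1 − t)(D/E)] = 1.450 × [1 + (1 − 0.35) × 1.33]
    = 1.450 × [1 + 0.65 × 1.33] = 1.450 × 1.8645 = 2.7035
MRP = 5.25% − 2.24% = 3.01%
E(R) = R_f + β_L × MRP = 2.24% + 2.7035 × 3.01% = 10.38%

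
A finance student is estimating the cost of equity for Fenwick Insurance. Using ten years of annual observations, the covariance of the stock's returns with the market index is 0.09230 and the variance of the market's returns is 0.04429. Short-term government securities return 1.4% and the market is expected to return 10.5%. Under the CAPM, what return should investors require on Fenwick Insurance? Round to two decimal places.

β = Cov(R_i, R_m) / Var(R_m) = 0.09230 / 0.04429 = 2.0840
MRP = 10.5% − 1.4% = 9.10%
E(R) = R_f + β × MRP = 1.4% + 2.0840 × 9.1% = 20.36%

20.36%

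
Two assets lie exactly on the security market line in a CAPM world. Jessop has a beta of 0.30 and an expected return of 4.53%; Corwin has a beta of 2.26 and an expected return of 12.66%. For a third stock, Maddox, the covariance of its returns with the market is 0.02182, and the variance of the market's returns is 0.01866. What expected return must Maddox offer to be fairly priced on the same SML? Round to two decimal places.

8.14%

MRP = (12.66% − 4.53%) / (2.26 − 0.30) = 4.1480%
R_f = 4.53% − 0.30 × 4.1480% = 3.2856%
β_Maddox = Cov / Var(R_m) = 0.02182 / 0.01866 = 1.1693
E(R_Maddox) = R_f + β × MRP = 3.2856% + 1.1693 × 4.1480% = 8.14%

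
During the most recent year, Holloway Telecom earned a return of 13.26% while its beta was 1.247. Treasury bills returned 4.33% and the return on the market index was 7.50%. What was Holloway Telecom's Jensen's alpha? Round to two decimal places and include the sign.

+4.98%

Market excess return = 7.50% − 4.33% = 3.17%
CAPM benchmark = R_f + β(R_m − R_f) = 4.33% + 1.247 × 3.17% = 8.28299%
α = actual − benchmark = 13.26% − 8.28299% = +4.98%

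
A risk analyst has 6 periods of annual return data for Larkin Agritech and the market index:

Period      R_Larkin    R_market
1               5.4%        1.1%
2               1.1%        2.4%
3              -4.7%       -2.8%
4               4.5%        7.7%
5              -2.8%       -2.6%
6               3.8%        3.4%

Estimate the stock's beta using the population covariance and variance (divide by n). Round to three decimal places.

0.835

Mean R_i = (5.4 + 1.1 − 4.7 + 4.5 − 2.8 + 3.8) / 6 = 1.2167%
Mean R_m = (1.1 + 2.4 − 2.8 + 7.7 − 2.6 + 3.4) / 6 = 1.5333%
Σ(R_i − R̄_i)(R_m − R̄_m) = 65.3967  ⇒  Cov = 65.3967 / 6 = 10.8995
Σ(R_m − R̄_m)² = 78.3133  ⇒  Var(R_m) = 78.3133 / 6 = 13.0522
β = Cov / Var(R_m) = 10.8995 / 13.0522 = 0.8351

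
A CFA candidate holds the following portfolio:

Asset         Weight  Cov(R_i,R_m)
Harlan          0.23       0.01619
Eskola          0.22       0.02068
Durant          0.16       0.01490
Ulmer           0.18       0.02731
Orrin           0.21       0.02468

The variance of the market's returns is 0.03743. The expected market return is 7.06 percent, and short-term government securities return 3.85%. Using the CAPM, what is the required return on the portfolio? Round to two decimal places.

5.63%

β_Harlan = 0.01619 / 0.03743 = 0.4325
β_Eskola = 0.02068 / 0.03743 = 0.5525
β_Durant = 0.01490 / 0.03743 = 0.3981
β_Ulmer = 0.02731 / 0.03743 = 0.7296
β_Orrin = 0.02468 / 0.03743 = 0.6594
β_P = Σ w_i β_i = 0.23×0.4325 + 0.22×0.5525 + 0.16×0.3981 + 0.18×0.7296 + 0.21×0.6594 = 0.5545
MRP = 7.06% − 3.85% = 3.21%
E(R_P) = R_f + β_P × MRP = 3.85% + 0.5545 × 3.21% = 5.63%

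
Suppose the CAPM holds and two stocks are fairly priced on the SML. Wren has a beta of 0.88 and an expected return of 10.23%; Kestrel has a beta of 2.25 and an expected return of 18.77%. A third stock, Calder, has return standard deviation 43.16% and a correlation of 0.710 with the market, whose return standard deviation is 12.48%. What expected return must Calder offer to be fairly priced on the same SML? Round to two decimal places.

MRP = (18.77% − 10.23%) / (2.25 − 0.88) = 6.2336%
R_f = 10.23% − 0.88 × 6.2336% = 4.7444%
β_Calder = ρ·σ_i/σ_m = 0.710 × 43.16 / 12.48 = 2.4554
E(R_Calder) = R_f + β × MRP = 4.7444% + 2.4554 × 6.2336% = 20.05%

20.05%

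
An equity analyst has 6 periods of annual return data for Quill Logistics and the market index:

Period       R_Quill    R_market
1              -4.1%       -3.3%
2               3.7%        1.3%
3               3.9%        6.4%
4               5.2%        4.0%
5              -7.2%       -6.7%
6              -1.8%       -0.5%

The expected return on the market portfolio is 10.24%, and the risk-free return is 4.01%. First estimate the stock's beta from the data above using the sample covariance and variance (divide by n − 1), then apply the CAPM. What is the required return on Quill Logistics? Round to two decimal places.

Mean R_i = (-4.1 + 3.7 + 3.9 + 5.2 − 7.2 − 1.8) / 6 = -0.0500%
Mean R_m = (-3.3 + 1.3 + 6.4 + 4.0 − 6.7 − 0.5) / 6 = 0.2000%
Σ(R_i − R̄_i)(R_m − R̄_m) = 113.3000  ⇒  Cov = 113.3000 / 5 = 22.6600
Σ(R_m − R̄_m)² = 114.4400  ⇒  Var(R_m) = 114.4400 / 5 = 22.8880
β = Cov / Var(R_m) = 22.6600 / 22.8880 = 0.9900
MRP = 10.24% − 4.01% = 6.23%
E(R) = R_f + β × MRP = 4.01% + 0.9900 × 6.23% = 10.18%

10.18%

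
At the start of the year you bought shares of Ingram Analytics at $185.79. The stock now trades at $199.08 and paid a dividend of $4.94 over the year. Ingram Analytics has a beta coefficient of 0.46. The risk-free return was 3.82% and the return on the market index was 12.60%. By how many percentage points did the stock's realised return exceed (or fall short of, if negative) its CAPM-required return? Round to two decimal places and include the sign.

+1.95%

Realised HPR = (P1 + D1 − P0) / P0 = (199.08 + 4.94 − 185.79) / 185.79 = 18.23 / 185.79 = 9.8122%
MRP = 12.60% − 3.82% = 8.78%
CAPM required = R_f + β·MRP = 3.82% + 0.46 × 8.78% = 7.8588%
α = realised − required = 9.8122% − 7.8588% = +1.95%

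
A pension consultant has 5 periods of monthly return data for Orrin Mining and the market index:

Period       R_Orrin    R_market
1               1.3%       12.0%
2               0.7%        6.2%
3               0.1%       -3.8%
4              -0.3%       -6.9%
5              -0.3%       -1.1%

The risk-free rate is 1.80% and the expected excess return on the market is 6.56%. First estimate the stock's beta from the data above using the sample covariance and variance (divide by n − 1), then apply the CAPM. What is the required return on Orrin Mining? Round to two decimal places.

Mean R_i = (1.3 + 0.7 + 0.1 − 0.3 − 0.3) / 5 = 0.3000%
Mean R_m = (12.0 + 6.2 − 3.8 − 6.9 − 1.1) / 5 = 1.2800%
Σ(R_i − R̄_i)(R_m − R̄_m) = 20.0400  ⇒  Cov = 20.0400 / 4 = 5.0100
Σ(R_m − R̄_m)² = 237.5080  ⇒  Var(R_m) = 237.5080 / 4 = 59.3770
β = Cov / Var(R_m) = 5.0100 / 59.3770 = 0.0844
E(R) = R_f + β × MRP = 1.80% + 0.0844 × 6.56% = 2.35%

2.35%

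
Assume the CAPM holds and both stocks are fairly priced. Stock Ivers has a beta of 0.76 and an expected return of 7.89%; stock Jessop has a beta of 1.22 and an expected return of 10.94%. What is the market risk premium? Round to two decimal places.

Both satisfy E(R) = R_f + β·MRP, so the slope of the SML is
MRP = (10.94% − 7.89%) / (1.22 − 0.76) = 3.05% / 0.46 = 6.6304%

6.63%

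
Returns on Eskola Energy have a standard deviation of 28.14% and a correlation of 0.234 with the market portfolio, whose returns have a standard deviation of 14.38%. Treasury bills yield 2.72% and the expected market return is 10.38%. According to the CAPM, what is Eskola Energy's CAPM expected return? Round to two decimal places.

β = ρ × σ_i / σ_m = 0.234 × 28.14% / 14.38% = 0.4579
MRP = 10.38% − 2.72% = 7.66%
E(R) = 2.72% + 0.4579 × 7.66% = 6.23%

6.23%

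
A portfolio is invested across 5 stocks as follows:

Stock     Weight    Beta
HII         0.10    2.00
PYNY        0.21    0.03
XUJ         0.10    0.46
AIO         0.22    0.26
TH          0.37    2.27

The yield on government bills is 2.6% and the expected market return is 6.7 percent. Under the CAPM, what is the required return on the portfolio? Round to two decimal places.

β_P = Σ w_i β_i = 0.10×2.00 + 0.21×0.03 + 0.10×0.46 + 0.22×0.26 + 0.37×2.27 = 1.1494
MRP = 6.7% − 2.6% = 4.10%
E(R_P) = R_f + β_P × MRP = 2.6% + 1.1494 × 4.1% = 7.31%

7.31%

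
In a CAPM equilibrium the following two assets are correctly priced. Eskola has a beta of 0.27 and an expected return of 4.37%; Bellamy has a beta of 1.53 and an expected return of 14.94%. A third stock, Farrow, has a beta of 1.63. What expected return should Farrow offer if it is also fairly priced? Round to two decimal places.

MRP (SML slope) = (14.94% − 4.37%) / (1.53 − 0.27) = 10.57% / 1.26 = 8.3889%
R_f (intercept) = 4.37% − 0.27 × 8.3889% = 2.1050%
E(R_Farrow) = R_f + β × MRP = 2.1050% + 1.63 × 8.3889% = 15.78%

15.78%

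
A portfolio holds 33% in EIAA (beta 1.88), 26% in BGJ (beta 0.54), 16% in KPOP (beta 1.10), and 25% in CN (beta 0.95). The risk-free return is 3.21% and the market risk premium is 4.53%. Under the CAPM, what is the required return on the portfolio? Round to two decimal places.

β_P = Σ w_i β_i = 0.33×1.88 + 0.26×0.54 + 0.16×1.10 + 0.25×0.95 = 1.1743
E(R_P) = R_f + β_P × MRP = 3.21% + 1.1743 × 4.53% = 8.53%

8.53%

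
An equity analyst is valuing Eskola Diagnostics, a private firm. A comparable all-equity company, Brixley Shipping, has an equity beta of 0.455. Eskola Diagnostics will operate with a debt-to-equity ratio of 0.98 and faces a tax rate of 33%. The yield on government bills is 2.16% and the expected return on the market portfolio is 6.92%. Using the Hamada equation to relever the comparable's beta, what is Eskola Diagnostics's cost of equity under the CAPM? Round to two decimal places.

β_L = β_U × [1 + (1 − t)(D/E)] = 0.455 × [1 + (1 − 0.33) × 0.98]
    = 0.455 × [1 + 0.67 × 0.98] = 0.455 × 1.6566 = 0.7538
MRP = 6.92% − 2.16% = 4.76%
E(R) = R_f + β_L × MRP = 2.16% + 0.7538 × 4.76% = 5.75%

5.75%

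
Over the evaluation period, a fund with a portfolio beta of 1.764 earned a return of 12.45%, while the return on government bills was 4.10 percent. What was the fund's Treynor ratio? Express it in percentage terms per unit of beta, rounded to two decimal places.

4.73%

Treynor = (R_P − R_f) / β_P = (12.45% − 4.10%) / 1.7640 = 8.35% / 1.7640 = 4.73%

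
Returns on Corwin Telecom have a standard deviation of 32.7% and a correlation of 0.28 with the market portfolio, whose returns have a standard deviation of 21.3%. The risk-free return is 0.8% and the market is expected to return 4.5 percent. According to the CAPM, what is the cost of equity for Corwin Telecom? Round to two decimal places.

2.39%

β = ρ × σ_i / σ_m = 0.28 × 32.7% / 21.3% = 0.4299
MRP = 4.5% − 0.8% = 3.70%
E(R) = 0.8% + 0.4299 × 3.7% = 2.39%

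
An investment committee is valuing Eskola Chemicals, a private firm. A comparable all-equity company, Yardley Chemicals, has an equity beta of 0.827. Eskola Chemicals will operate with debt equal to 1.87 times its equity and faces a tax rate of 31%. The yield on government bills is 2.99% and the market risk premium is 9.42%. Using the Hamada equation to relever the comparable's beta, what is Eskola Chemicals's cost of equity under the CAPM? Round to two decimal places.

20.83%

β_L = β_U × [1 + (1 − t)(D/E)] = 0.827 × [1 + (1 − 0.31) × 1.87]
    = 0.827 × [1 + 0.69 × 1.87] = 0.827 × 2.2903 = 1.8941
E(R) = R_f + β_L × MRP = 2.99% + 1.8941 × 9.42% = 20.83%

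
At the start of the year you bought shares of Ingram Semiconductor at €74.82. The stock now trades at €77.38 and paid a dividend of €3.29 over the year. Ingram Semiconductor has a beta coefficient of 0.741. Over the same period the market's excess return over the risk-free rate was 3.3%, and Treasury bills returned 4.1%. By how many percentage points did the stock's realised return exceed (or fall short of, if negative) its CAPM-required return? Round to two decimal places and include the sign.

+1.27%

Realised HPR = (P1 + D1 − P0) / P0 = (77.38 + 3.29 − 74.82) / 74.82 = 5.85 / 74.82 = 7.8188%
CAPM required = R_f + β·MRP = 4.1% + 0.741 × 3.3% = 6.5453%
α = realised − required = 7.8188% − 6.5453% = +1.27%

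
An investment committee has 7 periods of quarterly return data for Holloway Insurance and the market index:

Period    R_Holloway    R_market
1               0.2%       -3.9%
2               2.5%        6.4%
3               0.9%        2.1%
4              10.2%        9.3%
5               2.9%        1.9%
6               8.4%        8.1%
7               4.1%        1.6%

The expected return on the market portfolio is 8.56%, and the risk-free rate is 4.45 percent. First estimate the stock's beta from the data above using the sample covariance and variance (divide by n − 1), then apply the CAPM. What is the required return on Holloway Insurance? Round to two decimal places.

Mean R_i = (0.2 + 2.5 + 0.9 + 10.2 + 2.9 + 8.4 + 4.1) / 7 = 4.1714%
Mean R_m = (-3.9 + 6.4 + 2.1 + 9.3 + 1.9 + 8.1 + 1.6) / 7 = 3.6429%
Σ(R_i − R̄_i)(R_m − R̄_m) = 85.7086  ⇒  Cov = 85.7086 / 6 = 14.2848
Σ(R_m − R̄_m)² = 125.9571  ⇒  Var(R_m) = 125.9571 / 6 = 20.9929
β = Cov / Var(R_m) = 14.2848 / 20.9929 = 0.6805
MRP = 8.56% − 4.45% = 4.11%
E(R) = R_f + β × MRP = 4.45% + 0.6805 × 4.11% = 7.25%

7.25%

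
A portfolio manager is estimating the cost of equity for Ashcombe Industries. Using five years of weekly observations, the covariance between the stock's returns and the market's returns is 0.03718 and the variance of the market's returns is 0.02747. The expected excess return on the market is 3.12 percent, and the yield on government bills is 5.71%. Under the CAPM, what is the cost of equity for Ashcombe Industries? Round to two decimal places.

9.93%

β = Cov(R_i, R_m) / Var(R_m) = 0.03718 / 0.02747 = 1.3535
E(R) = R_f + β × MRP = 5.71% + 1.3535 × 3.12% = 9.93%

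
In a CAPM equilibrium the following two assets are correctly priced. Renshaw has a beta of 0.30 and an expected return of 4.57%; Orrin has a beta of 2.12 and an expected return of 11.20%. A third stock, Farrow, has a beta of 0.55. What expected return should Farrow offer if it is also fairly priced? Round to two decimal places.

5.48%

MRP (SML slope) = (11.20% − 4.57%) / (2.12 − 0.30) = 6.63% / 1.82 = 3.6429%
R_f (intercept) = 4.57% − 0.30 × 3.6429% = 3.4771%
E(R_Farrow) = R_f + β × MRP = 3.4771% + 0.55 × 3.6429% = 5.48%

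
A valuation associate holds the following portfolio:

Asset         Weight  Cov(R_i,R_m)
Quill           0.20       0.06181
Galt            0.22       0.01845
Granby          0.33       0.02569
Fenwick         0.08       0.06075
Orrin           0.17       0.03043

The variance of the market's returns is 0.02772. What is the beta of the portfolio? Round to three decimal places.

β_Quill = 0.06181 / 0.02772 = 2.2298
β_Galt = 0.01845 / 0.02772 = 0.6656
β_Granby = 0.02569 / 0.02772 = 0.9268
β_Fenwick = 0.06075 / 0.02772 = 2.1916
β_Orrin = 0.03043 / 0.02772 = 1.0978
β_P = Σ w_i β_i = 0.20×2.2298 + 0.22×0.6656 + 0.33×0.9268 + 0.08×2.1916 + 0.17×1.0978 = 1.2602

1.260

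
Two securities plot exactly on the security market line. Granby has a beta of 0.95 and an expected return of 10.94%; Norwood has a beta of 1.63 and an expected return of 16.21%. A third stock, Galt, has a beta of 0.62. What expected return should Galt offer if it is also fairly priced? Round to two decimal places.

MRP (SML slope) = (16.21% − 10.94%) / (1.63 − 0.95) = 5.27% / 0.68 = 7.7500%
R_f (intercept) = 10.94% − 0.95 × 7.7500% = 3.5775%
E(R_Galt) = R_f + β × MRP = 3.5775% + 0.62 × 7.7500% = 8.38%

8.38%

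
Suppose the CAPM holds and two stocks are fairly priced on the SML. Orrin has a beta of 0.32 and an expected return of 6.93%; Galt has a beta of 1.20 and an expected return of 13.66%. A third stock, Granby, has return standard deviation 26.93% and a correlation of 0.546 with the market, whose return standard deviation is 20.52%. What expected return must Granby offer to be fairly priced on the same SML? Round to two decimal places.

MRP = (13.66% − 6.93%) / (1.20 − 0.32) = 7.6477%
R_f = 6.93% − 0.32 × 7.6477% = 4.4827%
β_Granby = ρ·σ_i/σ_m = 0.546 × 26.93 / 20.52 = 0.7166
E(R_Granby) = R_f + β × MRP = 4.4827% + 0.7166 × 7.6477% = 9.96%

9.96%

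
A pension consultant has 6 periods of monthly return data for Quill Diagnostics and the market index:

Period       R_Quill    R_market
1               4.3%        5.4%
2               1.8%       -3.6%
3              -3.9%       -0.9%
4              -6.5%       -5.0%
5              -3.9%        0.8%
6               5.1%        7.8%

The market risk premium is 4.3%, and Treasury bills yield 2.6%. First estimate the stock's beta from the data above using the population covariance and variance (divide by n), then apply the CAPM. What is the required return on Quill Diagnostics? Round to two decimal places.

Mean R_i = (4.3 + 1.8 − 3.9 − 6.5 − 3.9 + 5.1) / 6 = -0.5167%
Mean R_m = (5.4 − 3.6 − 0.9 − 5.0 + 0.8 + 7.8) / 6 = 0.7500%
Σ(R_i − R̄_i)(R_m − R̄_m) = 91.7350  ⇒  Cov = 91.7350 / 6 = 15.2892
Σ(R_m − R̄_m)² = 126.0350  ⇒  Var(R_m) = 126.0350 / 6 = 21.0058
β = Cov / Var(R_m) = 15.2892 / 21.0058 = 0.7279
E(R) = R_f + β × MRP = 2.6% + 0.7279 × 4.3% = 5.73%

5.73%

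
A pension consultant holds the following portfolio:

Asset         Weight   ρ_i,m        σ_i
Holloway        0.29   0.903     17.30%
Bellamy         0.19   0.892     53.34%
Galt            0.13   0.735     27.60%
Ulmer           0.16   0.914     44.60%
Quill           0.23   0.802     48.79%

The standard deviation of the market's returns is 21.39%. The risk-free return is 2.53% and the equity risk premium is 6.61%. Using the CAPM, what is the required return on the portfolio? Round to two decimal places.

β_Holloway = 0.903 × 17.30% / 21.39% = 0.7303
β_Bellamy = 0.892 × 53.34% / 21.39% = 2.2244
β_Galt = 0.735 × 27.60% / 21.39% = 0.9484
β_Ulmer = 0.914 × 44.60% / 21.39% = 1.9058
β_Quill = 0.802 × 48.79% / 21.39% = 1.8293
β_P = Σ w_i β_i = 0.29×0.7303 + 0.19×2.2244 + 0.13×0.9484 + 0.16×1.9058 + 0.23×1.8293 = 1.4834
E(R_P) = R_f + β_P × MRP = 2.53% + 1.4834 × 6.61% = 12.34%

12.34%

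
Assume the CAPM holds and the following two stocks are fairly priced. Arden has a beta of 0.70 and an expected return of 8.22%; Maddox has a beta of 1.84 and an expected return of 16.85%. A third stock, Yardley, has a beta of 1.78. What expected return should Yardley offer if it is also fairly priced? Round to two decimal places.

16.40%

MRP (SML slope) = (16.85% − 8.22%) / (1.84 − 0.70) = 8.63% / 1.14 = 7.5702%
R_f (intercept) = 8.22% − 0.70 × 7.5702% = 2.9209%
E(R_Yardley) = R_f + β × MRP = 2.9209% + 1.78 × 7.5702% = 16.40%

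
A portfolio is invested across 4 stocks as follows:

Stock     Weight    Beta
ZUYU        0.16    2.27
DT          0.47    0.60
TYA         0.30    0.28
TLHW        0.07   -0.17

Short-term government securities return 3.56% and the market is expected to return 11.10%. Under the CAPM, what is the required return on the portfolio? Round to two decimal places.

8.97%

β_P = Σ w_i β_i = 0.16×2.27 + 0.47×0.60 + 0.30×0.28 + 0.07×-0.17 = 0.7173
MRP = 11.10% − 3.56% = 7.54%
E(R_P) = R_f + β_P × MRP = 3.56% + 0.7173 × 7.54% = 8.97%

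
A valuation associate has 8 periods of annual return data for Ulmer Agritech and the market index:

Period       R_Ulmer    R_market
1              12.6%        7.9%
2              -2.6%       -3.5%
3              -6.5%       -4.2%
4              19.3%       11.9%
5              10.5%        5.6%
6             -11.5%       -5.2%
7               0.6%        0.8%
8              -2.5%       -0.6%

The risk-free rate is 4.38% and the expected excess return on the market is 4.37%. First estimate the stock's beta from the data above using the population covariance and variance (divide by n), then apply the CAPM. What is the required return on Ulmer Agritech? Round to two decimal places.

Mean R_i = (12.6 − 2.6 − 6.5 + 19.3 + 10.5 − 11.5 + 0.6 − 2.5) / 8 = 2.4875%
Mean R_m = (7.9 − 3.5 − 4.2 + 11.9 + 5.6 − 5.2 + 0.8 − 0.6) / 8 = 1.5875%
Σ(R_i − R̄_i)(R_m − R̄_m) = 454.5988  ⇒  Cov = 454.5988 / 8 = 56.8249
Σ(R_m − R̄_m)² = 273.1488  ⇒  Var(R_m) = 273.1488 / 8 = 34.1436
β = Cov / Var(R_m) = 56.8249 / 34.1436 = 1.6643
E(R) = R_f + β × MRP = 4.38% + 1.6643 × 4.37% = 11.65%

11.65%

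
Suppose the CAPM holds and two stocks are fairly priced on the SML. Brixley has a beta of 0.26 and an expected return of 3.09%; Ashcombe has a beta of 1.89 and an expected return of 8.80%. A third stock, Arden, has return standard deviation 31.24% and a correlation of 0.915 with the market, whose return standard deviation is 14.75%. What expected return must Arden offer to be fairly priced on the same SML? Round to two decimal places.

MRP = (8.80% − 3.09%) / (1.89 − 0.26) = 3.5031%
R_f = 3.09% − 0.26 × 3.5031% = 2.1792%
β_Arden = ρ·σ_i/σ_m = 0.915 × 31.24 / 14.75 = 1.9379
E(R_Arden) = R_f + β × MRP = 2.1792% + 1.9379 × 3.5031% = 8.97%

8.97%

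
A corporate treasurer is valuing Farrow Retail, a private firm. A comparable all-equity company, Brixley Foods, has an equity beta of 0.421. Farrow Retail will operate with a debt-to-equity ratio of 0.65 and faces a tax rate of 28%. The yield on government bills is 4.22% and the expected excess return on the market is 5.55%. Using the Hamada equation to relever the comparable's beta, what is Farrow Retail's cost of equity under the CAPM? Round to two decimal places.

β_L = β_U × [1 + (1 − t)(D/E)] = 0.421 × [1 + (1 − 0.28) × 0.65]
    = 0.421 × [1 + 0.72 × 0.65] = 0.421 × 1.4680 = 0.6180
E(R) = R_f + β_L × MRP = 4.22% + 0.6180 × 5.55% = 7.65%

7.65%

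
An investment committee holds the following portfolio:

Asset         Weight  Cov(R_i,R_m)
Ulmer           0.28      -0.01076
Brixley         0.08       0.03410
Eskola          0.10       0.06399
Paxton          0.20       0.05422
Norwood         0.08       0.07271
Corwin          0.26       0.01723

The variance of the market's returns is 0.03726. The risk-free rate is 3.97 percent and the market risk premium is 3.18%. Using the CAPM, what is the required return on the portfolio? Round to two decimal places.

6.30%

β_Ulmer = -0.01076 / 0.03726 = -0.2888
β_Brixley = 0.03410 / 0.03726 = 0.9152
β_Eskola = 0.06399 / 0.03726 = 1.7174
β_Paxton = 0.05422 / 0.03726 = 1.4552
β_Norwood = 0.07271 / 0.03726 = 1.9514
β_Corwin = 0.01723 / 0.03726 = 0.4624
β_P = Σ w_i β_i = 0.28×-0.2888 + 0.08×0.9152 + 0.10×1.7174 + 0.20×1.4552 + 0.08×1.9514 + 0.26×0.4624 = 0.7315
E(R_P) = R_f + β_P × MRP = 3.97% + 0.7315 × 3.18% = 6.30%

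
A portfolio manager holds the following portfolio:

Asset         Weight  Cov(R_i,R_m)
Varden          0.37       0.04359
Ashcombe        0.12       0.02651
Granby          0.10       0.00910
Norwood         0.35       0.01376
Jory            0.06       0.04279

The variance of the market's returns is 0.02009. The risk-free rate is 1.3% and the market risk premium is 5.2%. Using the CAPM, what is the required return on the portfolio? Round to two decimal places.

8.44%

β_Varden = 0.04359 / 0.02009 = 2.1697
β_Ashcombe = 0.02651 / 0.02009 = 1.3196
β_Granby = 0.00910 / 0.02009 = 0.4530
β_Norwood = 0.01376 / 0.02009 = 0.6849
β_Jory = 0.04279 / 0.02009 = 2.1299
β_P = Σ w_i β_i = 0.37×2.1697 + 0.12×1.3196 + 0.10×0.4530 + 0.35×0.6849 + 0.06×2.1299 = 1.3740
E(R_P) = R_f + β_P × MRP = 1.3% + 1.3740 × 5.2% = 8.44%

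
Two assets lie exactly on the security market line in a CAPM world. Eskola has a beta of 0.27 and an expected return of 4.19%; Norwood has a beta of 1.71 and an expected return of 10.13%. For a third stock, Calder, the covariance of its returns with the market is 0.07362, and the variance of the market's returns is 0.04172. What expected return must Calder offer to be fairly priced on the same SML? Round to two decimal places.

MRP = (10.13% − 4.19%) / (1.71 − 0.27) = 4.1250%
R_f = 4.19% − 0.27 × 4.1250% = 3.0763%
β_Calder = Cov / Var(R_m) = 0.07362 / 0.04172 = 1.7646
E(R_Calder) = R_f + β × MRP = 3.0763% + 1.7646 × 4.1250% = 10.36%

10.36%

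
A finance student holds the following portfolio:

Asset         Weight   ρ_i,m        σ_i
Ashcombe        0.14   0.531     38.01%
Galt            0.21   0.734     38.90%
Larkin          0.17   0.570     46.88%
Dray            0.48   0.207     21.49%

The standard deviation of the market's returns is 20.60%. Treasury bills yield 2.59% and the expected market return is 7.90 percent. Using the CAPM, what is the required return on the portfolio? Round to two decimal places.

6.59%

β_Ashcombe = 0.531 × 38.01% / 20.60% = 0.9798
β_Galt = 0.734 × 38.90% / 20.60% = 1.3860
β_Larkin = 0.570 × 46.88% / 20.60% = 1.2972
β_Dray = 0.207 × 21.49% / 20.60% = 0.2159
β_P = Σ w_i β_i = 0.14×0.9798 + 0.21×1.3860 + 0.17×1.2972 + 0.48×0.2159 = 0.7524
MRP = 7.90% − 2.59% = 5.31%
E(R_P) = R_f + β_P × MRP = 2.59% + 0.7524 × 5.31% = 6.59%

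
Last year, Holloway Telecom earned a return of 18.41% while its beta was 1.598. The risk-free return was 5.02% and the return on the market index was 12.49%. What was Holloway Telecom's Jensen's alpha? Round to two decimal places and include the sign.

Market excess return = 12.49% − 5.02% = 7.47%
CAPM benchmark = R_f + β(R_m − R_f) = 5.02% + 1.598 × 7.47% = 16.95706%
α = actual − benchmark = 18.41% − 16.95706% = +1.45%

+1.45%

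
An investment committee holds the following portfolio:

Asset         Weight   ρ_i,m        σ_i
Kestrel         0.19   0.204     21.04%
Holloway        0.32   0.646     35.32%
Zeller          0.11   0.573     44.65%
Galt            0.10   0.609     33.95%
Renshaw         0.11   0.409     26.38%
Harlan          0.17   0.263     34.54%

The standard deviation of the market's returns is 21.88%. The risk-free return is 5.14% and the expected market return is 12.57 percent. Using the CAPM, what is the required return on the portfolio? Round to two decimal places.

β_Kestrel = 0.204 × 21.04% / 21.88% = 0.1962
β_Holloway = 0.646 × 35.32% / 21.88% = 1.0428
β_Zeller = 0.573 × 44.65% / 21.88% = 1.1693
β_Galt = 0.609 × 33.95% / 21.88% = 0.9450
β_Renshaw = 0.409 × 26.38% / 21.88% = 0.4931
β_Harlan = 0.263 × 34.54% / 21.88% = 0.4152
β_P = Σ w_i β_i = 0.19×0.1962 + 0.32×1.0428 + 0.11×1.1693 + 0.10×0.9450 + 0.11×0.4931 + 0.17×0.4152 = 0.7189
MRP = 12.57% − 5.14% = 7.43%
E(R_P) = R_f + β_P × MRP = 5.14% + 0.7189 × 7.43% = 10.48%

10.48%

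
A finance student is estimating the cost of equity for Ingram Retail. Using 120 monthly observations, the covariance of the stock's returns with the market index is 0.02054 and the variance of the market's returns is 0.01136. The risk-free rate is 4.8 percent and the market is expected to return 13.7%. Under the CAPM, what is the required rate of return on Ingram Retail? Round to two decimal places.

20.89%

β = Cov(R_i, R_m) / Var(R_m) = 0.02054 / 0.01136 = 1.8081
MRP = 13.7% − 4.8% = 8.90%
E(R) = R_f + β × MRP = 4.8% + 1.8081 × 8.9% = 20.89%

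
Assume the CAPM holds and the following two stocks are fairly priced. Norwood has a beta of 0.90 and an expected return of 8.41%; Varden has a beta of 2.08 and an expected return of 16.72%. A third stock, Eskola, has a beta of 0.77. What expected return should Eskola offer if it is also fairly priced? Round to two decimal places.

MRP (SML slope) = (16.72% − 8.41%) / (2.08 − 0.90) = 8.31% / 1.18 = 7.0424%
R_f (intercept) = 8.41% − 0.90 × 7.0424% = 2.0718%
E(R_Eskola) = R_f + β × MRP = 2.0718% + 0.77 × 7.0424% = 7.49%

7.49%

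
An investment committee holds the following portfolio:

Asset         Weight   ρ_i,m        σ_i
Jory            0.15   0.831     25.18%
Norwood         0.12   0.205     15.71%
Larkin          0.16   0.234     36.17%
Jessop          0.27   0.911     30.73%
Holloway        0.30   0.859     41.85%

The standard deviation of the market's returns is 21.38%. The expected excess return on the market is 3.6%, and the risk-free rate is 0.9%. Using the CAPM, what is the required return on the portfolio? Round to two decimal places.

β_Jory = 0.831 × 25.18% / 21.38% = 0.9787
β_Norwood = 0.205 × 15.71% / 21.38% = 0.1506
β_Larkin = 0.234 × 36.17% / 21.38% = 0.3959
β_Jessop = 0.911 × 30.73% / 21.38% = 1.3094
β_Holloway = 0.859 × 41.85% / 21.38% = 1.6814
β_P = Σ w_i β_i = 0.15×0.9787 + 0.12×0.1506 + 0.16×0.3959 + 0.27×1.3094 + 0.30×1.6814 = 1.0862
E(R_P) = R_f + β_P × MRP = 0.9% + 1.0862 × 3.6% = 4.81%

4.81%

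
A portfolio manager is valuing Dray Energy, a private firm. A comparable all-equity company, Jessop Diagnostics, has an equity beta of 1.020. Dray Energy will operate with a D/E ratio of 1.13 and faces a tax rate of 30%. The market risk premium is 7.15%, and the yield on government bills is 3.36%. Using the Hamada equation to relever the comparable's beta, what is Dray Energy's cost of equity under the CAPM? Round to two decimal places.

β_L = β_U × [1 + (1 − t)(D/E)] = 1.020 × [1 + (1 − 0.30) × 1.13]
    = 1.020 × [1 + 0.70 × 1.13] = 1.020 × 1.7910 = 1.8268
E(R) = R_f + β_L × MRP = 3.36% + 1.8268 × 7.15% = 16.42%

16.42%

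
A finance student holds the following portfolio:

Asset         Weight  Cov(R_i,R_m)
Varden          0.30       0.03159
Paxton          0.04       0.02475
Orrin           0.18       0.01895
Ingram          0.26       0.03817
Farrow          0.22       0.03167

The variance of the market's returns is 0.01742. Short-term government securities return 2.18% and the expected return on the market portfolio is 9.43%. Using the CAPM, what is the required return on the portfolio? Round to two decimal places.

β_Varden = 0.03159 / 0.01742 = 1.8134
β_Paxton = 0.02475 / 0.01742 = 1.4208
β_Orrin = 0.01895 / 0.01742 = 1.0878
β_Ingram = 0.03817 / 0.01742 = 2.1912
β_Farrow = 0.03167 / 0.01742 = 1.8180
β_P = Σ w_i β_i = 0.30×1.8134 + 0.04×1.4208 + 0.18×1.0878 + 0.26×2.1912 + 0.22×1.8180 = 1.7663
MRP = 9.43% − 2.18% = 7.25%
E(R_P) = R_f + β_P × MRP = 2.18% + 1.7663 × 7.25% = 14.99%

14.99%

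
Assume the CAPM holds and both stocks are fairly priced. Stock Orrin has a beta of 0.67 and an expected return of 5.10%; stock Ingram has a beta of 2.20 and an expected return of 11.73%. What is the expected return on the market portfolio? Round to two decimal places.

6.53%

Both satisfy E(R) = R_f + β·MRP, so the slope of the SML is
MRP = (11.73% − 5.10%) / (2.20 − 0.67) = 6.63% / 1.53 = 4.3333%
R_f = E(R_Orrin) − β_Orrin·MRP = 5.10% − 0.67 × 4.3333% = 2.1967%
E(R_m) = R_f + MRP = 2.1967% + 4.3333% = 6.53%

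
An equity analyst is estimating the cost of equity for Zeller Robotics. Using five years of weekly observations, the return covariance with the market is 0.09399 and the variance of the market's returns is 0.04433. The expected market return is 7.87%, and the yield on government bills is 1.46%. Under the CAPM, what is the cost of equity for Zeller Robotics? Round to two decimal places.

15.05%

β = Cov(R_i, R_m) / Var(R_m) = 0.09399 / 0.04433 = 2.1202
MRP = 7.87% − 1.46% = 6.41%
E(R) = R_f + β × MRP = 1.46% + 2.1202 × 6.41% = 15.05%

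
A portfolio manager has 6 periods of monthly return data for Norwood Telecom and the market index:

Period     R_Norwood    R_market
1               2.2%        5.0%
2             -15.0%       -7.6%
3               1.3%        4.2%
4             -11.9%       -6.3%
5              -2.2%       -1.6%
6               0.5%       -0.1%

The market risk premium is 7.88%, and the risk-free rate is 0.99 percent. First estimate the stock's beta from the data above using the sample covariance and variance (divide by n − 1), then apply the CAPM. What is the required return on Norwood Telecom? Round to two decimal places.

Mean R_i = (2.2 − 15.0 + 1.3 − 11.9 − 2.2 + 0.5) / 6 = -4.1833%
Mean R_m = (5.0 − 7.6 + 4.2 − 6.3 − 1.6 − 0.1) / 6 = -1.0667%
Σ(R_i − R̄_i)(R_m − R̄_m) = 182.1267  ⇒  Cov = 182.1267 / 5 = 36.4253
Σ(R_m − R̄_m)² = 135.8333  ⇒  Var(R_m) = 135.8333 / 5 = 27.1667
β = Cov / Var(R_m) = 36.4253 / 27.1667 = 1.3408
E(R) = R_f + β × MRP = 0.99% + 1.3408 × 7.88% = 11.56%

11.56%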